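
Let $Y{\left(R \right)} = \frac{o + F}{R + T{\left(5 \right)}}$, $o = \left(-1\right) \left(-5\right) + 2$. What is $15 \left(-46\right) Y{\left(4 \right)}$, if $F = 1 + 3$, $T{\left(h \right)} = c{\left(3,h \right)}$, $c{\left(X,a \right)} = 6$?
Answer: $-759$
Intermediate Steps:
$T{\left(h \right)} = 6$
$o = 7$ ($o = 5 + 2 = 7$)
$F = 4$
$Y{\left(R \right)} = \frac{11}{6 + R}$ ($Y{\left(R \right)} = \frac{7 + 4}{R + 6} = \frac{11}{6 + R}$)
$15 \left(-46\right) Y{\left(4 \right)} = 15 \left(-46\right) \frac{11}{6 + 4} = - 690 \cdot \frac{11}{10} = - 690 \cdot 11 \cdot \frac{1}{10} = \left(-690\right) \frac{11}{10} = -759$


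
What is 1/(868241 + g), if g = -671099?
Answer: 1/197142 ≈ 5.0725e-6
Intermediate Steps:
1/(868241 + g) = 1/(868241 - 671099) = 1/197142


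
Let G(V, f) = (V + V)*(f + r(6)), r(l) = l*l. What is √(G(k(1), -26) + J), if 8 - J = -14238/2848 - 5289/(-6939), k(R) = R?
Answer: √2428647614783/274476 ≈ 5.6778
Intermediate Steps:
r(l) = l²
G(V, f) = 2*V*(36 + f) (G(V, f) = (V + V)*(f + 6²) = (2*V)*(f + 36) = (2*V)*(36 + f) = 2*V*(36 + f))
J = 40305431/3293712 (J = 8 - (-14238/2848 - 5289/(-6939)) = 8 - (-14238*1/2848 - 5289*(-1/6939)) = 8 - (-7119/1424 + 1763/2313) = 8 - 1*(-13955735/3293712) = 8 + 13955735/3293712 = 40305431/3293712 ≈ 12.237)
√(G(k(1), -26) + J) = √(2*1*(36 - 26) + 40305431/3293712) = √(2*1*10 + 40305431/3293712) = √(20 + 40305431/3293712) = √(106179671/3293712) = √2428647614783/274476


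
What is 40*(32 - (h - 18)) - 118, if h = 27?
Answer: 802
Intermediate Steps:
40*(32 - (h - 18)) - 118 = 40*(32 - (27 - 18)) - 118 = 40*(32 - 1*9) - 118 = 40*(32 - 9) - 118 = 40*23 - 118 = 920 - 118 = 802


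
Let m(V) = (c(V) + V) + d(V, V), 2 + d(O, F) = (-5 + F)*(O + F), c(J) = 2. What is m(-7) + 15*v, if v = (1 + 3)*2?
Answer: 281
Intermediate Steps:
d(O, F) = -2 + (-5 + F)*(F + O) (d(O, F) = -2 + (-5 + F)*(O + F) = -2 + (-5 + F)*(F + O))
v = 8 (v = 4*2 = 8)
m(V) = -9*V + 2*V**2 (m(V) = (2 + V) + (-2 + V**2 - 5*V - 5*V + V*V) = (2 + V) + (-2 + V**2 - 5*V - 5*V + V**2) = (2 + V) + (-2 - 10*V + 2*V**2) = -9*V + 2*V**2)
m(-7) + 15*v = -7*(-9 + 2*(-7)) + 15*8 = -7*(-9 - 14) + 120 = -7*(-23) + 120 = 161 + 120 = 281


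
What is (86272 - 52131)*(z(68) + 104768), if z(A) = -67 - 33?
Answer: 3573470188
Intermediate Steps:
z(A) = -100
(86272 - 52131)*(z(68) + 104768) = (86272 - 52131)*(-100 + 104768) = 34141*104668 = 3573470188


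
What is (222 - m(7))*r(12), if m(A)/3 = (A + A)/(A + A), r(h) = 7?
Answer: 1533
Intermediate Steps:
m(A) = 3 (m(A) = 3*((A + A)/(A + A)) = 3*((2*A)/((2*A))) = 3*((2*A)*(1/(2*A))) = 3*1 = 3)
(222 - m(7))*r(12) = (222 - 1*3)*7 = (222 - 3)*7 = 219*7 = 1533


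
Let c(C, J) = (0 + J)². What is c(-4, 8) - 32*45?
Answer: -1376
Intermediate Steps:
c(C, J) = J²
c(-4, 8) - 32*45 = 8² - 32*45 = 64 - 1440 = -1376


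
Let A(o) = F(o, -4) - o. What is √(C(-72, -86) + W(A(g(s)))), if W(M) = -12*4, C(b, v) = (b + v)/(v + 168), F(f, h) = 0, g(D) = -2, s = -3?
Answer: I*√83927/41 ≈ 7.0659*I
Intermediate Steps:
C(b, v) = (b + v)/(168 + v)
A(o) = -o (A(o) = 0 - o = -o)
W(M) = -48
√(C(-72, -86) + W(A(g(s)))) = √((-72 - 86)/(168 - 86) - 48) = √(-158/82 - 48) = √((1/82)*(-158) - 48) = √(-79/41 - 48) = √(-2047/41) = I*√83927/41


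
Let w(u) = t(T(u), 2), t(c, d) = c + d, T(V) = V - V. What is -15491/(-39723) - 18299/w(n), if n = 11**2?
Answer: -726860195/79446 ≈ -9149.1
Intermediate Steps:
T(V) = 0
n = 121
w(u) = 2 (w(u) = 0 + 2 = 2)
-15491/(-39723) - 18299/w(n) = -15491/(-39723) - 18299/2 = -15491*(-1/39723) - 18299*1/2 = 15491/39723 - 18299/2 = -726860195/79446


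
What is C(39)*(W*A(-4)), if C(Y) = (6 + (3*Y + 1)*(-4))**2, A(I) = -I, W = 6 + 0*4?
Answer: 5211744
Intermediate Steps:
W = 6 (W = 6 + 0 = 6)
C(Y) = (2 - 12*Y)**2 (C(Y) = (6 + (1 + 3*Y)*(-4))**2 = (6 + (-4 - 12*Y))**2 = (2 - 12*Y)**2)
C(39)*(W*A(-4)) = (4*(-1 + 6*39)**2)*(6*(-1*(-4))) = (4*(-1 + 234)**2)*(6*4) = (4*233**2)*24 = (4*54289)*24 = 217156*24 = 5211744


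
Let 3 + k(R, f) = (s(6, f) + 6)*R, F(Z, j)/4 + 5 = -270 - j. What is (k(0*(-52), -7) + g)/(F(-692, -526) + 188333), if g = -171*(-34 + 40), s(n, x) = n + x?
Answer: -1029/189337 ≈ -0.0054348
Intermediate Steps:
F(Z, j) = -1100 - 4*j (F(Z, j) = -20 + 4*(-270 - j) = -20 + (-1080 - 4*j) = -1100 - 4*j)
k(R, f) = -3 + R*(12 + f) (k(R, f) = -3 + ((6 + f) + 6)*R = -3 + (12 + f)*R = -3 + R*(12 + f))
g = -1026 (g = -171*6 = -1026)
(k(0*(-52), -7) + g)/(F(-692, -526) + 188333) = ((-3 + 12*(0*(-52)) + (0*(-52))*(-7)) - 1026)/((-1100 - 4*(-526)) + 188333) = ((-3 + 12*0 + 0*(-7)) - 1026)/((-1100 + 2104) + 188333) = ((-3 + 0 + 0) - 1026)/(1004 + 188333) = (-3 - 1026)/189337 = -1029*1/189337 = -1029/189337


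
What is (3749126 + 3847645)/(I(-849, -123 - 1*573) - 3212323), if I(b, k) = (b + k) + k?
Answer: -7596771/3214564 ≈ -2.3632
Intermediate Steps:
I(b, k) = b + 2*k
(3749126 + 3847645)/(I(-849, -123 - 1*573) - 3212323) = (3749126 + 3847645)/((-849 + 2*(-123 - 1*573)) - 3212323) = 7596771/((-849 + 2*(-123 - 573)) - 3212323) = 7596771/((-849 + 2*(-696)) - 3212323) = 7596771/((-849 - 1392) - 3212323) = 7596771/(-2241 - 3212323) = 7596771/(-3214564) = 7596771*(-1/3214564) = -7596771/3214564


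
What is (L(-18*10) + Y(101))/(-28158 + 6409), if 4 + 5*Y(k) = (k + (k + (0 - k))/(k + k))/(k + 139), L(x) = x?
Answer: 216859/26098800 ≈ 0.0083092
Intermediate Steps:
Y(k) = -4/5 + k/(5*(139 + k)) (Y(k) = -4/5 + ((k + (k + (0 - k))/(k + k))/(k + 139))/5 = -4/5 + ((k + (k - k)/((2*k)))/(139 + k))/5 = -4/5 + ((k + 0*(1/(2*k)))/(139 + k))/5 = -4/5 + ((k + 0)/(139 + k))/5 = -4/5 + (k/(139 + k))/5 = -4/5 + k/(5*(139 + k)))
(L(-18*10) + Y(101))/(-28158 + 6409) = (-18*10 + (-556 - 3*101)/(5*(139 + 101)))/(-28158 + 6409) = (-180 + (1/5)*(-556 - 303)/240)/(-21749) = (-180 + (1/5)*(1/240)*(-859))*(-1/21749) = (-180 - 859/1200)*(-1/21749) = -216859/1200*(-1/21749) = 216859/26098800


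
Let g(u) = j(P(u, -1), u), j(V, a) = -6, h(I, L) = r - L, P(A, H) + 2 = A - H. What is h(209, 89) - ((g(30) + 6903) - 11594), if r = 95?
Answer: 4703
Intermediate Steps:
P(A, H) = -2 + A - H (P(A, H) = -2 + (A - H) = -2 + A - H)
h(I, L) = 95 - L
g(u) = -6
h(209, 89) - ((g(30) + 6903) - 11594) = (95 - 1*89) - ((-6 + 6903) - 11594) = (95 - 89) - (6897 - 11594) = 6 - 1*(-4697) = 6 + 4697 = 4703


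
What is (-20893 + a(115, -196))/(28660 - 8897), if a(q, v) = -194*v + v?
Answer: 16935/19763 ≈ 0.85690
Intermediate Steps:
a(q, v) = -193*v
(-20893 + a(115, -196))/(28660 - 8897) = (-20893 - 193*(-196))/(28660 - 8897) = (-20893 + 37828)/19763 = 16935*(1/19763) = 16935/19763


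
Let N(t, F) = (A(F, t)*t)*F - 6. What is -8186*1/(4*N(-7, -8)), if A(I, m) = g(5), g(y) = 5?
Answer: -4093/548 ≈ -7.4690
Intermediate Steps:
A(I, m) = 5
N(t, F) = -6 + 5*F*t (N(t, F) = (5*t)*F - 6 = 5*F*t - 6 = -6 + 5*F*t)
-8186*1/(4*N(-7, -8)) = -8186*1/(4*(-6 + 5*(-8)*(-7))) = -8186*1/(4*(-6 + 280)) = -8186/(274*4) = -8186/1096 = -8186*1/1096 = -4093/548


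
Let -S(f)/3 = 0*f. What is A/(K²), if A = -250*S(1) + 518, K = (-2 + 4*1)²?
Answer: 259/8 ≈ 32.375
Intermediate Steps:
S(f) = 0 (S(f) = -0*f = -3*0 = 0)
K = 4 (K = (-2 + 4)² = 2² = 4)
A = 518 (A = -250*0 + 518 = 0 + 518 = 518)
A/(K²) = 518/(4²) = 518/16 = 518*(1/16) = 259/8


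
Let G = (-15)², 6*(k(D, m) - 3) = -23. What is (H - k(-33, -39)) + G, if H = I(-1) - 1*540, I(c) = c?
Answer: -1891/6 ≈ -315.17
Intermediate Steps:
k(D, m) = -⅚ (k(D, m) = 3 + (⅙)*(-23) = 3 - 23/6 = -⅚)
G = 225
H = -541 (H = -1 - 1*540 = -1 - 540 = -541)
(H - k(-33, -39)) + G = (-541 - 1*(-⅚)) + 225 = (-541 + ⅚) + 225 = -3241/6 + 225 = -1891/6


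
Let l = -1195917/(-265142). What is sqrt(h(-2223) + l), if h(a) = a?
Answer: I*sqrt(155960434979358)/265142 ≈ 47.101*I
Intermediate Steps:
l = 1195917/265142 (l = -1195917*(-1/265142) = 1195917/265142 ≈ 4.5105)
sqrt(h(-2223) + l) = sqrt(-2223 + 1195917/265142) = sqrt(-588214749/265142) = I*sqrt(155960434979358)/265142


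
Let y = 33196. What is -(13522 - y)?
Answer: 19674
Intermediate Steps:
-(13522 - y) = -(13522 - 1*33196) = -(13522 - 33196) = -1*(-19674) = 19674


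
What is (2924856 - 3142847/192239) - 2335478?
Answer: 113298294495/192239 ≈ 5.8936e+5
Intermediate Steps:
(2924856 - 3142847/192239) - 2335478 = 562268249737/192239 - 2335478 = 113298294495/192239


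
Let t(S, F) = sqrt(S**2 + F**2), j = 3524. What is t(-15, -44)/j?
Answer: sqrt(2161)/3524 ≈ 0.013191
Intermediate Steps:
t(S, F) = sqrt(F**2 + S**2)
t(-15, -44)/j = sqrt((-44)**2 + (-15)**2)/3524 = sqrt(1936 + 225)*(1/3524) = sqrt(2161)*(1/3524) = sqrt(2161)/3524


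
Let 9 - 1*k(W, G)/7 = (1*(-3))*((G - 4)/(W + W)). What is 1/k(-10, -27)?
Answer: 20/1911 ≈ 0.010466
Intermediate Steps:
k(W, G) = 63 + 21*(-4 + G)/(2*W) (k(W, G) = 63 - 7*1*(-3)*(G - 4)/(W + W) = 63 - (-21)*(-4 + G)/((2*W)) = 63 - (-21)*(-4 + G)*(1/(2*W)) = 63 - (-21)*(-4 + G)/(2*W) = 63 + 21*(-4 + G)/(2*W))
1/k(-10, -27) = 1/((21/2)*(-4 - 27 + 6*(-10))/(-10)) = 1/((21/2)*(-⅒)*(-4 - 27 - 60)) = 1/((21/2)*(-⅒)*(-91)) = 1/(1911/20) = 20/1911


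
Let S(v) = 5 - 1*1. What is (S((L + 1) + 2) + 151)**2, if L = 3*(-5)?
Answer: 24025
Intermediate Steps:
L = -15
S(v) = 4 (S(v) = 5 - 1 = 4)
(S((L + 1) + 2) + 151)**2 = (4 + 151)**2 = 155**2 = 24025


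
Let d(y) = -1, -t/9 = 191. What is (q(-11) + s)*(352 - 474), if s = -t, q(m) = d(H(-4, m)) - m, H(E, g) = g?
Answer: -210938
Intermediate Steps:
t = -1719 (t = -9*191 = -1719)
q(m) = -1 - m
s = 1719 (s = -1*(-1719) = 1719)
(q(-11) + s)*(352 - 474) = ((-1 - 1*(-11)) + 1719)*(352 - 474) = ((-1 + 11) + 1719)*(-122) = (10 + 1719)*(-122) = 1729*(-122) = -210938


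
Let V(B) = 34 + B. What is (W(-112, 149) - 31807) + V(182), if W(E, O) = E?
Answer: -31703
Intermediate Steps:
(W(-112, 149) - 31807) + V(182) = (-112 - 31807) + (34 + 182) = -31919 + 216 = -31703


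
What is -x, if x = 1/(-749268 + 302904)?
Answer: 1/446364 ≈ 2.2403e-6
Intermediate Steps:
x = -1/446364 (x = 1/(-446364) = -1/446364 ≈ -2.2403e-6)
-x = -1*(-1/446364) = 1/446364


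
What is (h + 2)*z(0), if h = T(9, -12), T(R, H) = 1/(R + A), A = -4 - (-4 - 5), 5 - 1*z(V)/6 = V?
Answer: 435/7 ≈ 62.143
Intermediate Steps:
z(V) = 30 - 6*V
A = 5 (A = -4 - 1*(-9) = -4 + 9 = 5)
T(R, H) = 1/(5 + R) (T(R, H) = 1/(R + 5) = 1/(5 + R))
h = 1/14 (h = 1/(5 + 9) = 1/14 ≈ 0.071429)
(h + 2)*z(0) = (1/14 + 2)*(30 - 6*0) = 29*(30 + 0)/14 = (29/14)*30 = 435/7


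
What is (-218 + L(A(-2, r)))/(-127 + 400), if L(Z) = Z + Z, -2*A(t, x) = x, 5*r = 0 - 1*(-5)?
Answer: -73/91 ≈ -0.80220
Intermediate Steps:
r = 1 (r = (0 - 1*(-5))/5 = (0 + 5)/5 = (1/5)*5 = 1)
A(t, x) = -x/2
L(Z) = 2*Z
(-218 + L(A(-2, r)))/(-127 + 400) = (-218 + 2*(-1/2*1))/(-127 + 400) = (-218 + 2*(-1/2))/273 = (-218 - 1)*(1/273) = -219*1/273 = -73/91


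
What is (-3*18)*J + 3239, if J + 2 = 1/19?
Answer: 63539/19 ≈ 3344.2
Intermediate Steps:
J = -37/19 (J = -2 + 1/19 = -37/19 ≈ -1.9474)
(-3*18)*J + 3239 = -3*18*(-37/19) + 3239 = -54*(-37/19) + 3239 = 1998/19 + 3239 = 63539/19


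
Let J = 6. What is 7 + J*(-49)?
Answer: -287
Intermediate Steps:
7 + J*(-49) = 7 + 6*(-49) = 7 - 294 = -287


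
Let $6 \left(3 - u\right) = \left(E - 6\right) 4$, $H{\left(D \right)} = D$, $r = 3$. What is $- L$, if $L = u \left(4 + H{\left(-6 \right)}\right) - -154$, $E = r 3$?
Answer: $-152$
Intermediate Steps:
$E = 9$ ($E = 3 \cdot 3 = 9$)
$u = 1$ ($u = 3 - \frac{\left(9 - 6\right) 4}{6} = 3 - \frac{3 \cdot 4}{6} = 3 - 2 = 1$)
$L = 152$ ($L = 1 \left(4 - 6\right) - -154 = 1 \left(-2\right) + 154 = -2 + 154 = 152$)
$- L = \left(-1\right) 152 = -152$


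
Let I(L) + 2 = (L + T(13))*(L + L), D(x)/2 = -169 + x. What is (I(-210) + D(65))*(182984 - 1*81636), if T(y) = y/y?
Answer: 8875044360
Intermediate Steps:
D(x) = -338 + 2*x (D(x) = 2*(-169 + x) = -338 + 2*x)
T(y) = 1
I(L) = -2 + 2*L*(1 + L) (I(L) = -2 + (L + 1)*(L + L) = -2 + (1 + L)*(2*L) = -2 + 2*L*(1 + L))
(I(-210) + D(65))*(182984 - 1*81636) = ((-2 + 2*(-210) + 2*(-210)²) + (-338 + 2*65))*(182984 - 1*81636) = ((-2 - 420 + 2*44100) + (-338 + 130))*(182984 - 81636) = ((-2 - 420 + 88200) - 208)*101348 = (87778 - 208)*101348 = 87570*101348 = 8875044360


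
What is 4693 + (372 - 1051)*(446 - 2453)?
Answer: 1367446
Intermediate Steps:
4693 + (372 - 1051)*(446 - 2453) = 4693 - 679*(-2007) = 4693 + 1362753 = 1367446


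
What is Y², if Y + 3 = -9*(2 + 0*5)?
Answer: 441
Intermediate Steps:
Y = -21 (Y = -3 - 9*(2 + 0*5) = -3 - 9*(2 + 0) = -3 - 9*2 = -3 - 18 = -21)
Y² = (-21)² = 441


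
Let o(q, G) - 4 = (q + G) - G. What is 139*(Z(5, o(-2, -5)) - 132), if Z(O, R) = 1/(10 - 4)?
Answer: -109949/6 ≈ -18325.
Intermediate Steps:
o(q, G) = 4 + q (o(q, G) = 4 + ((q + G) - G) = 4 + ((G + q) - G) = 4 + q)
Z(O, R) = ⅙ (Z(O, R) = 1/6 = ⅙)
139*(Z(5, o(-2, -5)) - 132) = 139*(⅙ - 132) = 139*(-791/6) = -109949/6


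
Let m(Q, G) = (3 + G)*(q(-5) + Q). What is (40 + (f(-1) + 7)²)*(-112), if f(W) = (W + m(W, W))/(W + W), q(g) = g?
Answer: -24892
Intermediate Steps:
m(Q, G) = (-5 + Q)*(3 + G) (m(Q, G) = (3 + G)*(-5 + Q) = (-5 + Q)*(3 + G))
f(W) = (-15 + W² - W)/(2*W) (f(W) = (W + (-15 - 5*W + 3*W + W*W))/(W + W) = (W + (-15 - 5*W + 3*W + W²))/((2*W)) = (W + (-15 + W² - 2*W))*(1/(2*W)) = (-15 + W² - W)*(1/(2*W)) = (-15 + W² - W)/(2*W))
(40 + (f(-1) + 7)²)*(-112) = (40 + ((½)*(-15 + (-1)² - 1*(-1))/(-1) + 7)²)*(-112) = (40 + ((½)*(-1)*(-15 + 1 + 1) + 7)²)*(-112) = (40 + ((½)*(-1)*(-13) + 7)²)*(-112) = (40 + (13/2 + 7)²)*(-112) = (40 + (27/2)²)*(-112) = (40 + 729/4)*(-112) = (889/4)*(-112) = -24892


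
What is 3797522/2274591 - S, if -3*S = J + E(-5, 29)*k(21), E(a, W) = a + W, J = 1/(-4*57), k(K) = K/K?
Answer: 5013930803/518606748 ≈ 9.6681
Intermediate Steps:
k(K) = 1
J = -1/228 (J = 1/(-228) = -1/228 ≈ -0.0043860)
E(a, W) = W + a
S = -5471/684 (S = -(-1/228 + (29 - 5)*1)/3 = -(-1/228 + 24*1)/3 = -(-1/228 + 24)/3 = -⅓*5471/228 = -5471/684 ≈ -7.9985)
3797522/2274591 - S = 3797522/2274591 - 1*(-5471/684) = 3797522*(1/2274591) + 5471/684 = 3797522/2274591 + 5471/684 = 5013930803/518606748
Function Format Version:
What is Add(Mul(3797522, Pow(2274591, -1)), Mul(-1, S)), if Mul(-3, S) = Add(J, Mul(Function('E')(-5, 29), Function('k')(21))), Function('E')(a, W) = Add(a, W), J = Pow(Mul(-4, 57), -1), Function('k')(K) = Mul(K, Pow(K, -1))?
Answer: Rational(5013930803, 518606748) ≈ 9.6681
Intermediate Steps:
Function('k')(K) = 1
J = Rational(-1, 228) (J = Pow(-228, -1) = Rational(-1, 228) ≈ -0.0043860)
Function('E')(a, W) = Add(W, a)
S = Rational(-5471, 684) (S = Mul(Rational(-1, 3), Add(Rational(-1, 228), Mul(Add(29, -5), 1))) = Mul(Rational(-1, 3), Add(Rational(-1, 228), Mul(24, 1))) = Mul(Rational(-1, 3), Add(Rational(-1, 228), 24)) = Mul(Rational(-1, 3), Rational(5471, 228)) = Rational(-5471, 684) ≈ -7.9985)
Add(Mul(3797522, Pow(2274591, -1)), Mul(-1, S)) = Add(Mul(3797522, Pow(2274591, -1)), Mul(-1, Rational(-5471, 684))) = Add(Mul(3797522, Rational(1, 2274591)), Rational(5471, 684)) = Add(Rational(3797522, 2274591), Rational(5471, 684)) = Rational(5013930803, 518606748)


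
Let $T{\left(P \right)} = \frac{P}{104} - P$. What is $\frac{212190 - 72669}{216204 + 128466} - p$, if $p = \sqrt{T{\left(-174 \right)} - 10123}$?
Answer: $\frac{46507}{114890} - \frac{i \sqrt{6726655}}{26} \approx 0.4048 - 99.753 i$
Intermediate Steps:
$T{\left(P \right)} = - \frac{103 P}{104}$ ($T{\left(P \right)} = P \frac{1}{104} - P = \frac{P}{104} - P = - \frac{103 P}{104}$)
$p = \frac{i \sqrt{6726655}}{26}$ ($p = \sqrt{\left(- \frac{103}{104}\right) \left(-174\right) - 10123} = \sqrt{\frac{8961}{52} - 10123} = \sqrt{- \frac{517435}{52}} = \frac{i \sqrt{6726655}}{26} \approx 99.753 i$)
$\frac{212190 - 72669}{216204 + 128466} - p = \frac{212190 - 72669}{216204 + 128466} - \frac{i \sqrt{6726655}}{26} = \frac{139521}{344670} - \frac{i \sqrt{6726655}}{26} = 139521 \cdot \frac{1}{344670} - \frac{i \sqrt{6726655}}{26} = \frac{46507}{114890} - \frac{i \sqrt{6726655}}{26}$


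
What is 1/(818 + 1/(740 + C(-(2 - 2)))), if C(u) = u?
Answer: 740/605321 ≈ 0.0012225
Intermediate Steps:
1/(818 + 1/(740 + C(-(2 - 2)))) = 1/(818 + 1/(740 - (2 - 2))) = 1/(818 + 1/(740 - 1*0)) = 1/(818 + 1/(740 + 0)) = 1/(818 + 1/740) = 1/(605321/740) = 740/605321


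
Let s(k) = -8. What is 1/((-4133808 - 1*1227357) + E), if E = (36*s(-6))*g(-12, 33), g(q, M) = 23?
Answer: -1/5367789 ≈ -1.8630e-7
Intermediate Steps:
E = -6624 (E = (36*(-8))*23 = -288*23 = -6624)
1/((-4133808 - 1*1227357) + E) = 1/((-4133808 - 1*1227357) - 6624) = 1/((-4133808 - 1227357) - 6624) = 1/(-5361165 - 6624) = 1/(-5367789) = -1/5367789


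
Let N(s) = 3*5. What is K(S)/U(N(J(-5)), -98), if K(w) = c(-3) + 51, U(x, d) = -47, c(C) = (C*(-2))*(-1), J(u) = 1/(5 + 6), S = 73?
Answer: -45/47 ≈ -0.95745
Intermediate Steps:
J(u) = 1/11
c(C) = 2*C (c(C) = -2*C*(-1) = 2*C)
N(s) = 15
K(w) = 45 (K(w) = 2*(-3) + 51 = -6 + 51 = 45)
K(S)/U(N(J(-5)), -98) = 45/(-47) = 45*(-1/47) = -45/47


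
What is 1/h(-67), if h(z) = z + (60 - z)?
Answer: 1/60 ≈ 0.016667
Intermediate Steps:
h(z) = 60
1/h(-67) = 1/60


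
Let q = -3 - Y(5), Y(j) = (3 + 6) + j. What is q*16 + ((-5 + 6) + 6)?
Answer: -265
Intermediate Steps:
Y(j) = 9 + j
q = -17 (q = -3 - (9 + 5) = -3 - 1*14 = -3 - 14 = -17)
q*16 + ((-5 + 6) + 6) = -17*16 + ((-5 + 6) + 6) = -272 + (1 + 6) = -272 + 7 = -265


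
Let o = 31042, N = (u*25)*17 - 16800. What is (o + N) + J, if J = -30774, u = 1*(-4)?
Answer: -18232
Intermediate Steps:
u = -4
N = -18500 (N = -4*25*17 - 16800 = -100*17 - 16800 = -1700 - 16800 = -18500)
(o + N) + J = (31042 - 18500) - 30774 = 12542 - 30774 = -18232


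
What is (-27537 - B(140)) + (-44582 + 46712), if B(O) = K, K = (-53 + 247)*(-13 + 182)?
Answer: -58193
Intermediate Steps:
K = 32786 (K = 194*169 = 32786)
B(O) = 32786
(-27537 - B(140)) + (-44582 + 46712) = (-27537 - 1*32786) + (-44582 + 46712) = (-27537 - 32786) + 2130 = -60323 + 2130 = -58193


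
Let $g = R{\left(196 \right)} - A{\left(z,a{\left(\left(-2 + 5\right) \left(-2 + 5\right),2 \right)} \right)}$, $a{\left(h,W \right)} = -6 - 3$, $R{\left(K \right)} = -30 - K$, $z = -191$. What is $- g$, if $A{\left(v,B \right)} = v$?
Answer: $35$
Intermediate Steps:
$a{\left(h,W \right)} = -9$ ($a{\left(h,W \right)} = -6 - 3 = -9$)
$g = -35$ ($g = \left(-30 - 196\right) - -191 = \left(-30 - 196\right) + 191 = -226 + 191 = -35$)
$- g = \left(-1\right) \left(-35\right) = 35$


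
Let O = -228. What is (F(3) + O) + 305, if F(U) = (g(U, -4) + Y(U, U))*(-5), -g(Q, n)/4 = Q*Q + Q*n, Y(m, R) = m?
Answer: 2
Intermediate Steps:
g(Q, n) = -4*Q**2 - 4*Q*n (g(Q, n) = -4*(Q*Q + Q*n) = -4*(Q**2 + Q*n) = -4*Q**2 - 4*Q*n)
F(U) = -5*U + 20*U*(-4 + U) (F(U) = (-4*U*(U - 4) + U)*(-5) = (-4*U*(-4 + U) + U)*(-5) = (U - 4*U*(-4 + U))*(-5) = -5*U + 20*U*(-4 + U))
(F(3) + O) + 305 = (5*3*(-17 + 4*3) - 228) + 305 = (5*3*(-17 + 12) - 228) + 305 = (5*3*(-5) - 228) + 305 = (-75 - 228) + 305 = -303 + 305 = 2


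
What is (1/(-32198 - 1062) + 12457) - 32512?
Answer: -667029301/33260 ≈ -20055.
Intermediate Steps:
(1/(-32198 - 1062) + 12457) - 32512 = (1/(-33260) + 12457) - 32512 = (-1/33260 + 12457) - 32512 = 414319819/33260 - 32512 = -667029301/33260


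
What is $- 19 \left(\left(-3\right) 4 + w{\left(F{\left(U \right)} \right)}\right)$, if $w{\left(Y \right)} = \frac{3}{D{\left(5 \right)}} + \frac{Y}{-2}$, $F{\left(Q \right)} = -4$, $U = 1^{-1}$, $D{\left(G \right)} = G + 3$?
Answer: $\frac{1463}{8} \approx 182.88$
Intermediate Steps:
$D{\left(G \right)} = 3 + G$
$U = 1$
$w{\left(Y \right)} = \frac{3}{8} - \frac{Y}{2}$ ($w{\left(Y \right)} = \frac{3}{3 + 5} + \frac{Y}{-2} = \frac{3}{8} + Y \left(- \frac{1}{2}\right) = 3 \cdot \frac{1}{8} - \frac{Y}{2} = \frac{3}{8} - \frac{Y}{2}$)
$- 19 \left(\left(-3\right) 4 + w{\left(F{\left(U \right)} \right)}\right) = - 19 \left(\left(-3\right) 4 + \left(\frac{3}{8} - -2\right)\right) = - 19 \left(-12 + \left(\frac{3}{8} + 2\right)\right) = - 19 \left(-12 + \frac{19}{8}\right) = \left(-19\right) \left(- \frac{77}{8}\right) = \frac{1463}{8}$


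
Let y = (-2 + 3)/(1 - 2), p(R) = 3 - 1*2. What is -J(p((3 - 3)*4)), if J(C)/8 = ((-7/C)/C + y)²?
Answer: -512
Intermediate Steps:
p(R) = 1 (p(R) = 3 - 2 = 1)
y = -1 (y = 1/(-1) = 1*(-1) = -1)
J(C) = 8*(-1 - 7/C²)² (J(C) = 8*((-7/C)/C - 1)² = 8*(-7/C² - 1)² = 8*(-1 - 7/C²)²)
-J(p((3 - 3)*4)) = -8*(7 + 1²)²/1⁴ = -8*(7 + 1)² = -8*8² = -8*64 = -1*512 = -512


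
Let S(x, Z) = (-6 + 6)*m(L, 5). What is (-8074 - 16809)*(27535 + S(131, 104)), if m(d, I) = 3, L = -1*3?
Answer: -685153405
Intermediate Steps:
L = -3
S(x, Z) = 0 (S(x, Z) = (-6 + 6)*3 = 0*3 = 0)
(-8074 - 16809)*(27535 + S(131, 104)) = (-8074 - 16809)*(27535 + 0) = -24883*27535 = -685153405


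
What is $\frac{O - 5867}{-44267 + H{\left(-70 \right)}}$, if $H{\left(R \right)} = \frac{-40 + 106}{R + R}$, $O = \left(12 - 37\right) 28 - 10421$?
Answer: $\frac{1189160}{3098723} \approx 0.38376$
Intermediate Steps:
$O = -11121$ ($O = \left(-25\right) 28 - 10421 = -700 - 10421 = -11121$)
$H{\left(R \right)} = \frac{33}{R}$ ($H{\left(R \right)} = \frac{66}{2 R} = 66 \frac{1}{2 R} = \frac{33}{R}$)
$\frac{O - 5867}{-44267 + H{\left(-70 \right)}} = \frac{-11121 - 5867}{-44267 + \frac{33}{-70}} = - \frac{16988}{-44267 + 33 \left(- \frac{1}{70}\right)} = - \frac{16988}{-44267 - \frac{33}{70}} = - \frac{16988}{- \frac{3098723}{70}} = \left(-16988\right) \left(- \frac{70}{3098723}\right) = \frac{1189160}{3098723}$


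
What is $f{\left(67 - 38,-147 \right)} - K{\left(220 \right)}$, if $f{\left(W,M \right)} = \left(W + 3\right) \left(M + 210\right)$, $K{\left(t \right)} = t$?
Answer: $1796$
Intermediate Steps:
$f{\left(W,M \right)} = \left(3 + W\right) \left(210 + M\right)$
$f{\left(67 - 38,-147 \right)} - K{\left(220 \right)} = \left(630 + 3 \left(-147\right) + 210 \left(67 - 38\right) - 147 \left(67 - 38\right)\right) - 220 = \left(630 - 441 + 210 \cdot 29 - 4263\right) - 220 = \left(630 - 441 + 6090 - 4263\right) - 220 = 2016 - 220 = 1796$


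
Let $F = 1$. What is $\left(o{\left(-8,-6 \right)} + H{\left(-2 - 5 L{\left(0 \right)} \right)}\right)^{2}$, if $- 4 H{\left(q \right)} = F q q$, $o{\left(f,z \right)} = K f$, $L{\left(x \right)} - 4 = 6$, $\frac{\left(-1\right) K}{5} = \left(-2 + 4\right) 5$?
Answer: $76176$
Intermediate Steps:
$K = -50$ ($K = - 5 \left(-2 + 4\right) 5 = - 5 \cdot 2 \cdot 5 = \left(-5\right) 10 = -50$)
$L{\left(x \right)} = 10$ ($L{\left(x \right)} = 4 + 6 = 10$)
$o{\left(f,z \right)} = - 50 f$
$H{\left(q \right)} = - \frac{q^{2}}{4}$ ($H{\left(q \right)} = - \frac{1 q q}{4} = - \frac{q q}{4} = - \frac{q^{2}}{4}$)
$\left(o{\left(-8,-6 \right)} + H{\left(-2 - 5 L{\left(0 \right)} \right)}\right)^{2} = \left(\left(-50\right) \left(-8\right) - \frac{\left(-2 - 50\right)^{2}}{4}\right)^{2} = \left(400 - \frac{\left(-2 - 50\right)^{2}}{4}\right)^{2} = \left(400 - \frac{\left(-52\right)^{2}}{4}\right)^{2} = \left(400 - 676\right)^{2} = \left(-276\right)^{2} = 76176$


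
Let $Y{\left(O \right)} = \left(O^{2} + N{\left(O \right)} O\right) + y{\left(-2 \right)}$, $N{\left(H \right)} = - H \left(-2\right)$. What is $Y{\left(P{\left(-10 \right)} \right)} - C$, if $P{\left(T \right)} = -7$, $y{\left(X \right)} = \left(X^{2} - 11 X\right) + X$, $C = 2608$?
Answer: $-2437$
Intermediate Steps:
$N{\left(H \right)} = 2 H$
$y{\left(X \right)} = X^{2} - 10 X$
$Y{\left(O \right)} = 24 + 3 O^{2}$ ($Y{\left(O \right)} = \left(O^{2} + 2 O O\right) - 2 \left(-10 - 2\right) = \left(O^{2} + 2 O^{2}\right) - -24 = 3 O^{2} + 24 = 24 + 3 O^{2}$)
$Y{\left(P{\left(-10 \right)} \right)} - C = \left(24 + 3 \left(-7\right)^{2}\right) - 2608 = \left(24 + 3 \cdot 49\right) - 2608 = \left(24 + 147\right) - 2608 = 171 - 2608 = -2437$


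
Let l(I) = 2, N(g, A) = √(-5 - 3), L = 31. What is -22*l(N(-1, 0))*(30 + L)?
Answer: -2684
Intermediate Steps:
N(g, A) = 2*I*√2 (N(g, A) = √(-8) = 2*I*√2)
-22*l(N(-1, 0))*(30 + L) = -44*(30 + 31) = -44*61 = -22*122 = -2684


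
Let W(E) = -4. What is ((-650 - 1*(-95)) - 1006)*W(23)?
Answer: 6244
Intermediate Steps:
((-650 - 1*(-95)) - 1006)*W(23) = ((-650 - 1*(-95)) - 1006)*(-4) = ((-650 + 95) - 1006)*(-4) = (-555 - 1006)*(-4) = -1561*(-4) = 6244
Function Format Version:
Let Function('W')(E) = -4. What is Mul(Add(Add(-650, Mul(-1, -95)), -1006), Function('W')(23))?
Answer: 6244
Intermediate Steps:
Mul(Add(Add(-650, Mul(-1, -95)), -1006), Function('W')(23)) = Mul(Add(Add(-650, Mul(-1, -95)), -1006), -4) = Mul(Add(Add(-650, 95), -1006), -4) = Mul(Add(-555, -1006), -4) = Mul(-1561, -4) = 6244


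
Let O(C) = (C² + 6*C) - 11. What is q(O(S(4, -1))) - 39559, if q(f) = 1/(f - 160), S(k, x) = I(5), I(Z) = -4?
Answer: -7081062/179 ≈ -39559.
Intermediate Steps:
S(k, x) = -4
O(C) = -11 + C² + 6*C
q(f) = 1/(-160 + f)
q(O(S(4, -1))) - 39559 = 1/(-160 + (-11 + (-4)² + 6*(-4))) - 39559 = 1/(-160 + (-11 + 16 - 24)) - 39559 = 1/(-160 - 19) - 39559 = 1/(-179) - 39559 = -1/179 - 39559 = -7081062/179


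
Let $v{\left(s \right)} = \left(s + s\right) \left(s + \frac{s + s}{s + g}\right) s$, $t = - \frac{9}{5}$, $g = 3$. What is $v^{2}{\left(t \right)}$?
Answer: $\frac{15116544}{15625} \approx 967.46$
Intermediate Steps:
$t = - \frac{9}{5}$ ($t = \left(-9\right) \frac{1}{5} = - \frac{9}{5} \approx -1.8$)
$v{\left(s \right)} = 2 s^{2} \left(s + \frac{2 s}{3 + s}\right)$ ($v{\left(s \right)} = \left(s + s\right) \left(s + \frac{s + s}{s + 3}\right) s = 2 s \left(s + \frac{2 s}{3 + s}\right) s = 2 s^{2} \left(s + \frac{2 s}{3 + s}\right)$)
$v^{2}{\left(t \right)} = \left(\frac{2 \left(- \frac{9}{5}\right)^{3} \left(5 - \frac{9}{5}\right)}{3 - \frac{9}{5}}\right)^{2} = \left(2 \left(- \frac{729}{125}\right) \frac{1}{\frac{6}{5}} \cdot \frac{16}{5}\right)^{2} = \left(2 \left(- \frac{729}{125}\right) \frac{5}{6} \cdot \frac{16}{5}\right)^{2} = \left(- \frac{3888}{125}\right)^{2} = \frac{15116544}{15625}$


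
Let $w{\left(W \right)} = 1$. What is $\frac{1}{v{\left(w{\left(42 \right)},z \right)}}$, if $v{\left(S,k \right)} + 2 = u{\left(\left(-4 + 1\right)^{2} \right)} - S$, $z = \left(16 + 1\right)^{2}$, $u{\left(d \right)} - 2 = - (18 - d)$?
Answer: $- \frac{1}{10} \approx -0.1$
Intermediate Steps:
$u{\left(d \right)} = -16 + d$ ($u{\left(d \right)} = 2 - \left(18 - d\right) = 2 + \left(-18 + d\right) = -16 + d$)
$z = 289$ ($z = 17^{2} = 289$)
$v{\left(S,k \right)} = -9 - S$ ($v{\left(S,k \right)} = -2 - \left(16 + S - \left(-4 + 1\right)^{2}\right) = -2 - \left(16 - 9 + S\right) = -2 - \left(7 + S\right) = -9 - S$)
$\frac{1}{v{\left(w{\left(42 \right)},z \right)}} = \frac{1}{-9 - 1} = \frac{1}{-10} = - \frac{1}{10}$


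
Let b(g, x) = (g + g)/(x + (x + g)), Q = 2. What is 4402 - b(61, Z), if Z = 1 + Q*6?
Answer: 382852/87 ≈ 4400.6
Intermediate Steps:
Z = 13 (Z = 1 + 2*6 = 1 + 12 = 13)
b(g, x) = 2*g/(g + 2*x) (b(g, x) = (2*g)/(x + (g + x)) = (2*g)/(g + 2*x) = 2*g/(g + 2*x))
4402 - b(61, Z) = 4402 - 2*61/(61 + 2*13) = 4402 - 2*61/(61 + 26) = 4402 - 2*61/87 = 4402 - 1*122/87 = 4402 - 122/87 = 382852/87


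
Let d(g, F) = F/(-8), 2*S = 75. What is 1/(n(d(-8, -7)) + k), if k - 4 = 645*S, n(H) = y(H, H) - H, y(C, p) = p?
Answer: 2/48383 ≈ 4.1337e-5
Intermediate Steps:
S = 75/2 (S = (1/2)*75 = 75/2 ≈ 37.500)
d(g, F) = -F/8 (d(g, F) = F*(-1/8) = -F/8)
n(H) = 0 (n(H) = H - H = 0)
k = 48383/2 (k = 4 + 645*(75/2) = 4 + 48375/2 = 48383/2 ≈ 24192.)
1/(n(d(-8, -7)) + k) = 1/(0 + 48383/2) = 1/(48383/2) = 2/48383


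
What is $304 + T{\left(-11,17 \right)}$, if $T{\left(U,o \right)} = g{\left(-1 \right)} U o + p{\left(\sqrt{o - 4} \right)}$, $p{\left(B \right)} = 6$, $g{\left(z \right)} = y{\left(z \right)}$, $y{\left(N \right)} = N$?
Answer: $497$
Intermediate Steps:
$g{\left(z \right)} = z$
$T{\left(U,o \right)} = 6 - U o$ ($T{\left(U,o \right)} = - U o + 6 = 6 - U o$)
$304 + T{\left(-11,17 \right)} = 304 - \left(-6 - 187\right) = 304 + \left(6 + 187\right) = 304 + 193 = 497$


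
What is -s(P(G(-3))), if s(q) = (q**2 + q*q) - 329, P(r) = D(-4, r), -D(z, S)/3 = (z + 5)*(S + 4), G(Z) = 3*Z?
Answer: -121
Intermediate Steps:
D(z, S) = -3*(4 + S)*(5 + z) (D(z, S) = -3*(z + 5)*(S + 4) = -3*(5 + z)*(4 + S) = -3*(4 + S)*(5 + z))
P(r) = -12 - 3*r (P(r) = -60 - 15*r - 12*(-4) - 3*r*(-4) = -60 - 15*r + 48 + 12*r = -12 - 3*r)
s(q) = -329 + 2*q**2 (s(q) = (q**2 + q**2) - 329 = 2*q**2 - 329 = -329 + 2*q**2)
-s(P(G(-3))) = -(-329 + 2*(-12 - 9*(-3))**2) = -(-329 + 2*(-12 - 3*(-9))**2) = -(-329 + 2*(-12 + 27)**2) = -(-329 + 2*15**2) = -(-329 + 2*225) = -(-329 + 450) = -1*121 = -121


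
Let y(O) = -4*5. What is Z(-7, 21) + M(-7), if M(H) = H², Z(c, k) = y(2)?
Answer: 29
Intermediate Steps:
y(O) = -20
Z(c, k) = -20
Z(-7, 21) + M(-7) = -20 + (-7)² = -20 + 49 = 29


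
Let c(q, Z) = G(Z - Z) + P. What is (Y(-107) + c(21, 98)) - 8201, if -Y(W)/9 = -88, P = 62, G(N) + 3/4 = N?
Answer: -29391/4 ≈ -7347.8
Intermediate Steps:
G(N) = -¾ + N
Y(W) = 792 (Y(W) = -9*(-88) = 792)
c(q, Z) = 245/4 (c(q, Z) = (-¾ + (Z - Z)) + 62 = (-¾ + 0) + 62 = -¾ + 62 = 245/4)
(Y(-107) + c(21, 98)) - 8201 = (792 + 245/4) - 8201 = 3413/4 - 8201 = -29391/4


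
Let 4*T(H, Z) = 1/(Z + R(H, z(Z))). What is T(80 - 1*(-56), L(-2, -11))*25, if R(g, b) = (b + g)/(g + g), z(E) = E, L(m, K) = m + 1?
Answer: -1700/137 ≈ -12.409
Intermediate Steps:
L(m, K) = 1 + m
R(g, b) = (b + g)/(2*g) (R(g, b) = (b + g)/((2*g)) = (b + g)*(1/(2*g)) = (b + g)/(2*g))
T(H, Z) = 1/(4*(Z + (H + Z)/(2*H))) (T(H, Z) = 1/(4*(Z + (Z + H)/(2*H))) = 1/(4*(Z + (H + Z)/(2*H))))
T(80 - 1*(-56), L(-2, -11))*25 = ((80 - 1*(-56))/(2*((80 - 1*(-56)) + (1 - 2) + 2*(80 - 1*(-56))*(1 - 2))))*25 = ((80 + 56)/(2*((80 + 56) - 1 + 2*(80 + 56)*(-1))))*25 = ((½)*136/(136 - 1 + 2*136*(-1)))*25 = ((½)*136/(136 - 1 - 272))*25 = ((½)*136/(-137))*25 = ((½)*136*(-1/137))*25 = -68/137*25 = -1700/137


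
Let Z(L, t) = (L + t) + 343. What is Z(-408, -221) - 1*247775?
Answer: -248061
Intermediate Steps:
Z(L, t) = 343 + L + t
Z(-408, -221) - 1*247775 = (343 - 408 - 221) - 1*247775 = -286 - 247775 = -248061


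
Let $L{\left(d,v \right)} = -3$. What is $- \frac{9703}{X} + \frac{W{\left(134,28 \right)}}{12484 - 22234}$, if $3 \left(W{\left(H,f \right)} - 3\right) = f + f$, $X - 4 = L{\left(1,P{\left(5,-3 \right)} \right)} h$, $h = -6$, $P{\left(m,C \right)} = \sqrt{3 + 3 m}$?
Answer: $- \frac{1091593}{2475} \approx -441.05$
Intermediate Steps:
$X = 22$ ($X = 4 - -18 = 4 + 18 = 22$)
$W{\left(H,f \right)} = 3 + \frac{2 f}{3}$ ($W{\left(H,f \right)} = 3 + \frac{f + f}{3} = 3 + \frac{2 f}{3}$)
$- \frac{9703}{X} + \frac{W{\left(134,28 \right)}}{12484 - 22234} = - \frac{9703}{22} + \frac{3 + \frac{2}{3} \cdot 28}{12484 - 22234} = \left(-9703\right) \frac{1}{22} + \frac{3 + \frac{56}{3}}{12484 - 22234} = - \frac{9703}{22} + \frac{65}{3 \left(-9750\right)} = - \frac{9703}{22} + \frac{65}{3} \left(- \frac{1}{9750}\right) = - \frac{9703}{22} - \frac{1}{450} = - \frac{1091593}{2475}$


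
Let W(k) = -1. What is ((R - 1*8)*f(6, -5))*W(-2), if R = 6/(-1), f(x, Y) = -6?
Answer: -84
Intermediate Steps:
R = -6 (R = -1*6 = -6)
((R - 1*8)*f(6, -5))*W(-2) = ((-6 - 1*8)*(-6))*(-1) = ((-6 - 8)*(-6))*(-1) = -14*(-6)*(-1) = 84*(-1) = -84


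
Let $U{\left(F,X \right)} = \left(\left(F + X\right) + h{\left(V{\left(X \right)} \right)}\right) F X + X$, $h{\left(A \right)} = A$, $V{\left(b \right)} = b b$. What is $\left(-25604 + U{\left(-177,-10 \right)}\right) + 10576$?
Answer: $-169028$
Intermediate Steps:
$V{\left(b \right)} = b^{2}$
$U{\left(F,X \right)} = X + F X \left(F + X + X^{2}\right)$ ($U{\left(F,X \right)} = \left(\left(F + X\right) + X^{2}\right) F X + X = \left(F + X + X^{2}\right) F X + X = F \left(F + X + X^{2}\right) X + X = F X \left(F + X + X^{2}\right) + X = X + F X \left(F + X + X^{2}\right)$)
$\left(-25604 + U{\left(-177,-10 \right)}\right) + 10576 = \left(-25604 - 10 \left(1 + \left(-177\right)^{2} - -1770 - 177 \left(-10\right)^{2}\right)\right) + 10576 = \left(-25604 - 10 \left(1 + 31329 + 1770 - 17700\right)\right) + 10576 = \left(-25604 - 154000\right) + 10576 = -179604 + 10576 = -169028$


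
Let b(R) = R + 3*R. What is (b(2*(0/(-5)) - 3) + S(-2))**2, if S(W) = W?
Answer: 196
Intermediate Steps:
b(R) = 4*R
(b(2*(0/(-5)) - 3) + S(-2))**2 = (4*(2*(0/(-5)) - 3) - 2)**2 = (4*(2*(0*(-1/5)) - 3) - 2)**2 = (4*(2*0 - 3) - 2)**2 = (4*(0 - 3) - 2)**2 = (4*(-3) - 2)**2 = (-12 - 2)**2 = (-14)**2 = 196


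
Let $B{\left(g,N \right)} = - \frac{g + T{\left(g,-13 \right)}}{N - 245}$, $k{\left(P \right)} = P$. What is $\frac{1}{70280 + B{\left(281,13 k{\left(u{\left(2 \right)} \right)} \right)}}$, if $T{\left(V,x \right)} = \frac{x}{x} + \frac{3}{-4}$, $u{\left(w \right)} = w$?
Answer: $\frac{292}{20522135} \approx 1.4229 \cdot 10^{-5}$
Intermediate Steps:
$T{\left(V,x \right)} = \frac{1}{4}$ ($T{\left(V,x \right)} = 1 + 3 \left(- \frac{1}{4}\right) = 1 - \frac{3}{4} = \frac{1}{4}$)
$B{\left(g,N \right)} = - \frac{\frac{1}{4} + g}{-245 + N}$ ($B{\left(g,N \right)} = - \frac{g + \frac{1}{4}}{N - 245} = - \frac{\frac{1}{4} + g}{-245 + N}$)
$\frac{1}{70280 + B{\left(281,13 k{\left(u{\left(2 \right)} \right)} \right)}} = \frac{1}{70280 + \frac{- \frac{1}{4} - 281}{-245 + 13 \cdot 2}} = \frac{1}{70280 + \frac{- \frac{1}{4} - 281}{-245 + 26}} = \frac{1}{70280 + \frac{1}{-219} \left(- \frac{1125}{4}\right)} = \frac{1}{70280 - - \frac{375}{292}} = \frac{1}{70280 + \frac{375}{292}} = \frac{1}{\frac{20522135}{292}} = \frac{292}{20522135}$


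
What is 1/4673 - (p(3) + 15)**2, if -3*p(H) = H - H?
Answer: -1051424/4673 ≈ -225.00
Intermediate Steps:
p(H) = 0 (p(H) = -(H - H)/3 = -1/3*0 = 0)
1/4673 - (p(3) + 15)**2 = 1/4673 - (0 + 15)**2 = 1/4673 - 1*15**2 = 1/4673 - 1*225 = 1/4673 - 225 = -1051424/4673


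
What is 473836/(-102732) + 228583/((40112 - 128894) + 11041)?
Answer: -15079818308/1996622103 ≈ -7.5527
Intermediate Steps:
473836/(-102732) + 228583/((40112 - 128894) + 11041) = 473836*(-1/102732) + 228583/(-88782 + 11041) = -118459/25683 + 228583/(-77741) = -118459/25683 + 228583*(-1/77741) = -118459/25683 - 228583/77741 = -15079818308/1996622103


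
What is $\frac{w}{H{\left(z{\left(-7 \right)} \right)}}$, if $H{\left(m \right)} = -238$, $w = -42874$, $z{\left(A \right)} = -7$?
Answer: $\frac{1261}{7} \approx 180.14$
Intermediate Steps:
$\frac{w}{H{\left(z{\left(-7 \right)} \right)}} = - \frac{42874}{-238} = \left(-42874\right) \left(- \frac{1}{238}\right) = \frac{1261}{7}$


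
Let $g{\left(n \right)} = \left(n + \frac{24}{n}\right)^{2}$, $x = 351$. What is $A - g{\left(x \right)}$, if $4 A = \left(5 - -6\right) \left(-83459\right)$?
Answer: $- \frac{19315795261}{54756} \approx -3.5276 \cdot 10^{5}$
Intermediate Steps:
$A = - \frac{918049}{4}$ ($A = \frac{\left(5 - -6\right) \left(-83459\right)}{4} = \frac{\left(5 + 6\right) \left(-83459\right)}{4} = \frac{11 \left(-83459\right)}{4} = \frac{1}{4} \left(-918049\right) = - \frac{918049}{4} \approx -2.2951 \cdot 10^{5}$)
$A - g{\left(x \right)} = - \frac{918049}{4} - \frac{\left(24 + 351^{2}\right)^{2}}{123201} = - \frac{918049}{4} - \frac{\left(24 + 123201\right)^{2}}{123201} = - \frac{918049}{4} - \frac{123225^{2}}{123201} = - \frac{918049}{4} - \frac{1}{123201} \cdot 15184400625 = - \frac{918049}{4} - \frac{1687155625}{13689} = - \frac{19315795261}{54756}$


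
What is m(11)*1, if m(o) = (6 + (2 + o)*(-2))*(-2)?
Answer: 40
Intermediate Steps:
m(o) = -4 + 4*o (m(o) = (6 + (-4 - 2*o))*(-2) = (2 - 2*o)*(-2) = -4 + 4*o)
m(11)*1 = (-4 + 4*11)*1 = (-4 + 44)*1 = 40*1 = 40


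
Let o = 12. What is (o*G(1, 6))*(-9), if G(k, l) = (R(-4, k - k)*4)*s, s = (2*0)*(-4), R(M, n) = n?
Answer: 0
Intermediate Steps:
s = 0 (s = 0*(-4) = 0)
G(k, l) = 0 (G(k, l) = ((k - k)*4)*0 = (0*4)*0 = 0*0 = 0)
(o*G(1, 6))*(-9) = (12*0)*(-9) = 0*(-9) = 0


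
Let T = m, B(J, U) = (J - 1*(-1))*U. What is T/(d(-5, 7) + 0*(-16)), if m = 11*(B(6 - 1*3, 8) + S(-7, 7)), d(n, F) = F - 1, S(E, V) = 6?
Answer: 209/3 ≈ 69.667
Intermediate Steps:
d(n, F) = -1 + F
B(J, U) = U*(1 + J) (B(J, U) = (J + 1)*U = (1 + J)*U = U*(1 + J))
m = 418 (m = 11*(8*(1 + (6 - 1*3)) + 6) = 11*(8*(1 + (6 - 3)) + 6) = 11*(8*(1 + 3) + 6) = 11*(8*4 + 6) = 11*(32 + 6) = 11*38 = 418)
T = 418
T/(d(-5, 7) + 0*(-16)) = 418/((-1 + 7) + 0*(-16)) = 418/(6 + 0) = 418/6 = 418*(⅙) = 209/3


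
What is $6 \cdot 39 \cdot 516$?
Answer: $120744$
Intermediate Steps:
$6 \cdot 39 \cdot 516 = 234 \cdot 516 = 120744$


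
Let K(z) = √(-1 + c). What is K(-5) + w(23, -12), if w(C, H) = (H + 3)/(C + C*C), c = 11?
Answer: -3/184 + √10 ≈ 3.1460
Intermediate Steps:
w(C, H) = (3 + H)/(C + C²)
K(z) = √10 (K(z) = √(-1 + 11) = √10)
K(-5) + w(23, -12) = √10 + (3 - 12)/(23*(1 + 23)) = √10 + (1/23)*(-9)/24 = √10 + (1/23)*(1/24)*(-9) = √10 - 3/184 = -3/184 + √10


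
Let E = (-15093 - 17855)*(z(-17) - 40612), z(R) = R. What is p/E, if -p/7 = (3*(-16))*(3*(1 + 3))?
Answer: 336/111553691 ≈ 3.0120e-6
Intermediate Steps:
p = 4032 (p = -7*3*(-16)*3*(1 + 3) = -(-336)*3*4 = -(-336)*12 = -7*(-576) = 4032)
E = 1338644292 (E = (-15093 - 17855)*(-17 - 40612) = -32948*(-40629) = 1338644292)
p/E = 4032/1338644292 = 4032*(1/1338644292) = 336/111553691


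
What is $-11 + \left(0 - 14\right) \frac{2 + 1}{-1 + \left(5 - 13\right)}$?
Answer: $- \frac{19}{3} \approx -6.3333$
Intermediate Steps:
$-11 + \left(0 - 14\right) \frac{2 + 1}{-1 + \left(5 - 13\right)} = -11 + \left(0 - 14\right) \frac{3}{-1 + \left(5 - 13\right)} = -11 - 14 \frac{3}{-1 - 8} = -11 - 14 \frac{3}{-9} = -11 - 14 \cdot 3 \left(- \frac{1}{9}\right) = -11 - - \frac{14}{3} = -11 + \frac{14}{3} = - \frac{19}{3}$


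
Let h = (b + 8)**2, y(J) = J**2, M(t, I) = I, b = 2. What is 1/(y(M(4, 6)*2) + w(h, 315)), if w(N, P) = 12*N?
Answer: 1/1344 ≈ 0.00074405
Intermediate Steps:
h = 100 (h = (2 + 8)**2 = 10**2 = 100)
1/(y(M(4, 6)*2) + w(h, 315)) = 1/((6*2)**2 + 12*100) = 1/(12**2 + 1200) = 1/(144 + 1200) = 1/1344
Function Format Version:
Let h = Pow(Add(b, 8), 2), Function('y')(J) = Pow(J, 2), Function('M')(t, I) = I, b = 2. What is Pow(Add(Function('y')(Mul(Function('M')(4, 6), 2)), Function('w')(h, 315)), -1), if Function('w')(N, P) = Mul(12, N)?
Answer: Rational(1, 1344) ≈ 0.00074405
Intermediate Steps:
h = 100 (h = Pow(Add(2, 8), 2) = Pow(10, 2) = 100)
Pow(Add(Function('y')(Mul(Function('M')(4, 6), 2)), Function('w')(h, 315)), -1) = Pow(Add(Pow(Mul(6, 2), 2), Mul(12, 100)), -1) = Pow(Add(Pow(12, 2), 1200), -1) = Pow(Add(144, 1200), -1) = Pow(1344, -1) = Rational(1, 1344)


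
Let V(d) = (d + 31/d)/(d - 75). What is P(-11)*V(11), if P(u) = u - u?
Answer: 0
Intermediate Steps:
P(u) = 0
V(d) = (d + 31/d)/(-75 + d)
P(-11)*V(11) = 0*((31 + 11²)/(11*(-75 + 11))) = 0*((1/11)*(31 + 121)/(-64)) = 0*((1/11)*(-1/64)*152) = 0*(-19/88) = 0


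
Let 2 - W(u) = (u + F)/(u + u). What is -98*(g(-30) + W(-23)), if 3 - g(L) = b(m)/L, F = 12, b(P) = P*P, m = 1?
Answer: -162092/345 ≈ -469.83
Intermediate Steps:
b(P) = P²
g(L) = 3 - 1/L (g(L) = 3 - 1²/L = 3 - 1/L)
W(u) = 2 - (12 + u)/(2*u) (W(u) = 2 - (u + 12)/(u + u) = 2 - (12 + u)/(2*u))
-98*(g(-30) + W(-23)) = -98*((3 - 1/(-30)) + (3/2 - 6/(-23))) = -98*((3 - 1*(-1/30)) + (3/2 - 6*(-1/23))) = -98*((3 + 1/30) + (3/2 + 6/23)) = -98*(91/30 + 81/46) = -98*1654/345 = -162092/345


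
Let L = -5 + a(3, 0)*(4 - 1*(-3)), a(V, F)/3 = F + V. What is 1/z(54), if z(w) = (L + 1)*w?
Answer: 1/3186 ≈ 0.00031387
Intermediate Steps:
a(V, F) = 3*F + 3*V (a(V, F) = 3*(F + V) = 3*F + 3*V)
L = 58 (L = -5 + (3*0 + 3*3)*(4 - 1*(-3)) = -5 + (0 + 9)*(4 + 3) = -5 + 9*7 = -5 + 63 = 58)
z(w) = 59*w (z(w) = (58 + 1)*w = 59*w)
1/z(54) = 1/(59*54) = 1/3186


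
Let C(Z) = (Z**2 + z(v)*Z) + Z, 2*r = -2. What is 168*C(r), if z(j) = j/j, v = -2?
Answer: -168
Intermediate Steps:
z(j) = 1
r = -1 (r = (1/2)*(-2) = -1)
C(Z) = Z**2 + 2*Z (C(Z) = (Z**2 + 1*Z) + Z = (Z**2 + Z) + Z = (Z + Z**2) + Z = Z**2 + 2*Z)
168*C(r) = 168*(-(2 - 1)) = 168*(-1*1) = 168*(-1) = -168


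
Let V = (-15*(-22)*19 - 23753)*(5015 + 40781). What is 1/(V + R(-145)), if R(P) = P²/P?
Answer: -1/800651613 ≈ -1.2490e-9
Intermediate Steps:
R(P) = P
V = -800651468 (V = (330*19 - 23753)*45796 = (6270 - 23753)*45796 = -17483*45796 = -800651468)
1/(V + R(-145)) = 1/(-800651468 - 145) = 1/(-800651613) = -1/800651613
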